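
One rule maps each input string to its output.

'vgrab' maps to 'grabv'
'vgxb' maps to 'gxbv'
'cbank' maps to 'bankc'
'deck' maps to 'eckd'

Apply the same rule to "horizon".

orizonh

The transformation: move the first character to the end.
On "horizon" that produces "orizonh".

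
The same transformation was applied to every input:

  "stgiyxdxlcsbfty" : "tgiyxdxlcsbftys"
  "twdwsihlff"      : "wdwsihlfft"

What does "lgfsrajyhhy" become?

gfsrajyhhyl

In each case the input is transformed by: move the first character to the end.
So "lgfsrajyhhy" becomes "gfsrajyhhyl".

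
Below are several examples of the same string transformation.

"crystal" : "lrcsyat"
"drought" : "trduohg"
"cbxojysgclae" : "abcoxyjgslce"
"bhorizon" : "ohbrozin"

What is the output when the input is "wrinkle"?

The pattern: swap each adjacent pair of characters (1↔2, 3↔4, ...), then move the last character to the front.
For "wrinkle" the result is "erwnilk".

erwnilk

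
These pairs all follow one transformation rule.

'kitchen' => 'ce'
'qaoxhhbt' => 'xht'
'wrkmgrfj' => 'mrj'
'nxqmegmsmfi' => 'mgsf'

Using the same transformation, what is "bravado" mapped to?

vd

Each output is the input with this applied: keep every other character starting from the second (positions 2nd, 4th, 6th, ...), then delete the first character.
On "bravado": the first step gives "rvd", and the second then gives "vd".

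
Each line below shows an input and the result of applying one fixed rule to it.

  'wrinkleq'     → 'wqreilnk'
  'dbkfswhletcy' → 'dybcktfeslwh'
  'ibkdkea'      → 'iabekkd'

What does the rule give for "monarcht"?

mtohncar

The pattern: take characters alternately from the front and the back (1st, last, 2nd, 2nd-last, ...).
Applying that to "monarcht" gives "mtohncar".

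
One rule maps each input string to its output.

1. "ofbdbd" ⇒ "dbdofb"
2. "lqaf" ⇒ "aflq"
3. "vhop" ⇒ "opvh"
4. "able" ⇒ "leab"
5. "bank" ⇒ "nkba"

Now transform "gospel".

pelgos

In each case the input is transformed by: swap the front and back halves of the string.
For "gospel" the result is "pelgos".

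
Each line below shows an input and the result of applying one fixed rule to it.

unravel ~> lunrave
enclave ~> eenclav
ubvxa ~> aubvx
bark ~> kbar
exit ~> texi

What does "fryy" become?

yfry

The pattern: move the last character to the front.
"fryy" → "yfry".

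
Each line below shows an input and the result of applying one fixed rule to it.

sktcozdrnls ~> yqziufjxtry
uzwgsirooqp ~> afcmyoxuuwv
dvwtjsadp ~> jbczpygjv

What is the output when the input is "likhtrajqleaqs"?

The rule is to shift every letter 6 places forward in the alphabet (wrapping around).
For "likhtrajqleaqs" the result is "roqnzxgpwrkgwy".

roqnzxgpwrkgwy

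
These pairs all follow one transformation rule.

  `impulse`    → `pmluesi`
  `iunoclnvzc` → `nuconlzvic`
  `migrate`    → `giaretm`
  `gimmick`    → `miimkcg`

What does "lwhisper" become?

hwsieplr

Looking at the pairs, the operation is to move the first character to the end, then swap each adjacent pair of characters (1↔2, 3↔4, ...).
On "lwhisper": the first step gives "whisperl", and the second then gives "hwsieplr".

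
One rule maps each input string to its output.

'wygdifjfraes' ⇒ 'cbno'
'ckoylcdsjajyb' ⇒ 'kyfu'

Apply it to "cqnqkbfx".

Rule — shift every letter 4 places backward in the alphabet (wrapping around), then keep one character in every 3, starting at position 3 (positions 3rd, 6th, 9th, ...).
On "cqnqkbfx": the first step gives "ymjmgxbt", and the second then gives "jx".

jx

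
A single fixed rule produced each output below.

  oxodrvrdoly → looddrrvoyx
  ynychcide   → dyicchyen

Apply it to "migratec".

egtramci

The transformation: take characters alternately from the front and the back (1st, last, 2nd, 2nd-last, ...), then move the first 3 characters to the end (rotate left by 3).
Doing the same to "migratec": "egtramci".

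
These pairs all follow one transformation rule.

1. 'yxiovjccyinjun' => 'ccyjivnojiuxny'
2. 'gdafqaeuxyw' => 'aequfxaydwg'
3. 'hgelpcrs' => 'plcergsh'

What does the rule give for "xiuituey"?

tiuueiyx

What's happening: take characters alternately from the front and the back (1st, last, 2nd, 2nd-last, ...), then reverse the string.
For "xiuituey", step one produces "xyieuuit"; step two turns that into "tiuueiyx".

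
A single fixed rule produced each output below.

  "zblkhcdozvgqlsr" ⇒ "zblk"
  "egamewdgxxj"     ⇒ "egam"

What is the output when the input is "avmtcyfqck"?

The pattern: keep only the first 4 characters.
So "avmtcyfqck" becomes "avmt".

avmt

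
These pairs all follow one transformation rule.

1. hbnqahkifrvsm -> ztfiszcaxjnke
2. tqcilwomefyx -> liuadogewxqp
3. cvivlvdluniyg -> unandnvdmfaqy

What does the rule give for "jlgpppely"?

Each output is the input with this applied: shift every letter 8 places backward in the alphabet (wrapping around).
Applying that to "jlgpppely" gives "bdyhhhwdq".

bdyhhhwdq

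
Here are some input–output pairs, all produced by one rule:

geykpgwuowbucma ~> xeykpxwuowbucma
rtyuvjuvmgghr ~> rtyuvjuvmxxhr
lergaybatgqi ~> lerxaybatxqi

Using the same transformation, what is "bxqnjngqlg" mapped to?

bxqnjnxqlx

The pattern: replace every "g" with "x".
Doing the same to "bxqnjngqlg": "bxqnjnxqlx".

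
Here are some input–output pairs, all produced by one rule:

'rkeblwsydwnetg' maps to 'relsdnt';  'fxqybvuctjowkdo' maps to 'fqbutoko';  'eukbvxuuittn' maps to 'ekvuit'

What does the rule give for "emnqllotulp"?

What's happening: keep every other character starting from the first (positions 1st, 3rd, 5th, ...).
Applying that to "emnqllotulp" gives "enloup".

enloup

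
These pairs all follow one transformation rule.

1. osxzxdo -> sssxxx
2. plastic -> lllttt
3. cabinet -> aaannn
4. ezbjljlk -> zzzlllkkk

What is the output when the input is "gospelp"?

oooeee

The rule is to keep one character in every 3, starting at position 2 (positions 2nd, 5th, 8th, ...), then repeat every character 3 times.
Working it through for "gospelp": intermediate "oe", final "oooeee".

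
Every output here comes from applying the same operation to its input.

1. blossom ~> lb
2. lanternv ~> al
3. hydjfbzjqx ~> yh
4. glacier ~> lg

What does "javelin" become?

aj

Looking at the pairs, the operation is to reverse the string, then keep only the last 2 characters.
On "javelin": the first step gives "nilevaj", and the second then gives "aj".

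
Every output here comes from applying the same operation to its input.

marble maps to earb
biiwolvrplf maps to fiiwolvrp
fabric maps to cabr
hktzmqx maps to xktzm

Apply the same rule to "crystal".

lryst

The transformation: swap the first and last characters, then delete the last 2 characters.
Applying both steps to "crystal": "lrystac", then "lryst".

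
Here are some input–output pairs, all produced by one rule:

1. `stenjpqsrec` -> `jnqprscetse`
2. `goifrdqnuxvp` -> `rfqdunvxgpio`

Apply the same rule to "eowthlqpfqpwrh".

htqlfppqrwehwo

The rule is to move the first 3 characters to the end (rotate left by 3), then swap each adjacent pair of characters (1↔2, 3↔4, ...).
On "eowthlqpfqpwrh" that produces "htqlfppqrwehwo".
(Check on "stenjpqsrec": → "njpqsrecste" → "jnqprscetse" ✓)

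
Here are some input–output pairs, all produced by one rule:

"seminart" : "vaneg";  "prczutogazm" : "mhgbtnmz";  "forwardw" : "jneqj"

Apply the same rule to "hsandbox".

The transformation: shift every letter 13 places forward in the alphabet (wrapping around) — i.e. ROT13, then delete the first 3 characters.
Starting from "hsandbox": after the first operation, "ufnaqobk"; after the second, "aqobk".

aqobk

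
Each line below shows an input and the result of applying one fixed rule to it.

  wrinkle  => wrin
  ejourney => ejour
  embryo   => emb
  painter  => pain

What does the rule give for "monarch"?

mona

In each case the input is transformed by: delete the last 3 characters.
"monarch" → "mona".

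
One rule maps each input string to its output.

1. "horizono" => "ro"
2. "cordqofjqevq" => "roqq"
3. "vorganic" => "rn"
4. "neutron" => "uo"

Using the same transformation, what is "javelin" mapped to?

What's happening: keep one character in every 3, starting at position 3 (positions 3rd, 6th, 9th, ...).
On "javelin" that produces "vi".

vi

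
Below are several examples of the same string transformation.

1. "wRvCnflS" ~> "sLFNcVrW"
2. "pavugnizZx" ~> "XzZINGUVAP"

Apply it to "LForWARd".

The rule is to flip the case of every letter, then reverse the string.
Working it through for "LForWARd": intermediate "lfORwarD", final "DrawROfl".

DrawROfl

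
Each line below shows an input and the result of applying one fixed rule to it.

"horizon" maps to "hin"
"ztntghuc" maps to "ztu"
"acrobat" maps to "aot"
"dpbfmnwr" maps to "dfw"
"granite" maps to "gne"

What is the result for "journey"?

Looking at the pairs, the operation is to keep one character in every 3, starting at position 1 (positions 1st, 4th, 7th, ...).
Applying that to "journey" gives "jry".

jry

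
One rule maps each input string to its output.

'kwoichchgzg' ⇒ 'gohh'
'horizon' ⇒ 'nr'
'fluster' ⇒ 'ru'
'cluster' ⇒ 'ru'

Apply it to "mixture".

Looking at the pairs, the operation is to take characters alternately from the front and the back (1st, last, 2nd, 2nd-last, ...), then keep one character in every 3, starting at position 2 (positions 2nd, 5th, 8th, ...).
For "mixture", step one produces "meirxut"; step two turns that into "ex".

ex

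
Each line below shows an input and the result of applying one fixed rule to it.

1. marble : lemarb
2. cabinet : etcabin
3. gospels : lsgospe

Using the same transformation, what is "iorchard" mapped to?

rdiorcha

Each output is the input with this applied: move the last 2 characters to the front (rotate right by 2).
Applying that to "iorchard" gives "rdiorcha".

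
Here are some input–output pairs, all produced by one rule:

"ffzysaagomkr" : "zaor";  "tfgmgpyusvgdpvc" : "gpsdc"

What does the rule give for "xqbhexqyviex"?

bxvx

Rule — keep one character in every 3, starting at position 3 (positions 3rd, 6th, 9th, ...).
On "xqbhexqyviex" that produces "bxvx".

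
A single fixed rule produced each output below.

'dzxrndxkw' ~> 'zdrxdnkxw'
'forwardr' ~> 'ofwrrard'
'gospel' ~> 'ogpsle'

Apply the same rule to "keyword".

The rule is to swap each adjacent pair of characters (1↔2, 3↔4, ...).
For "keyword" the result is "ekwyrod".

ekwyrod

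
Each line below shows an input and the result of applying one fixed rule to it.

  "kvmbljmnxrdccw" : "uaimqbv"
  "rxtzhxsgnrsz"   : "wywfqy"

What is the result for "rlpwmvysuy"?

The rule is to keep every other character starting from the second (positions 2nd, 4th, 6th, ...), then shift every letter 1 place backward in the alphabet (wrapping around).
"rlpwmvysuy" → "lwvsy" → "kvurx".

kvurx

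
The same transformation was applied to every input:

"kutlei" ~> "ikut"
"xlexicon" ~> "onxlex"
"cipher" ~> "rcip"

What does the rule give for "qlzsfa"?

The pattern: swap the front and back halves of the string, then delete the first 2 characters.
Starting from "qlzsfa": after the first operation, "sfaqlz"; after the second, "aqlz".

aqlz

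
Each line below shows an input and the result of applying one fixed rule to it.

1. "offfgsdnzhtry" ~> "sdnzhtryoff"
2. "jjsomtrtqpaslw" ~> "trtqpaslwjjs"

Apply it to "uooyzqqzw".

In each case the input is transformed by: move the first 3 characters to the end (rotate left by 3), then delete the first 2 characters.
Applying both steps to "uooyzqqzw": "yzqqzwuoo", then "qqzwuoo".

qqzwuoo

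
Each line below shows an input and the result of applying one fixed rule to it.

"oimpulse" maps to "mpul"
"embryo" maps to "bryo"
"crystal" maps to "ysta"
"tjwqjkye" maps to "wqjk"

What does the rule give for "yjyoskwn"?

The pattern: move the first 2 characters to the end (rotate left by 2), then keep only the first 4 characters.
For "yjyoskwn", step one produces "yoskwnyj"; step two turns that into "yosk".
(Check on "crystal": → "ystalcr" → "ysta" ✓)

yosk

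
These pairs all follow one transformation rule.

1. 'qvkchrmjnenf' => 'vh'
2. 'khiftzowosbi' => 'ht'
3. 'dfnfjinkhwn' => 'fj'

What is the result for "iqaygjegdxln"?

qg

Each output is the input with this applied: keep one character in every 3, starting at position 2 (positions 2nd, 5th, 8th, ...), then delete the last 2 characters.
For "iqaygjegdxln", step one produces "qggl"; step two turns that into "qg".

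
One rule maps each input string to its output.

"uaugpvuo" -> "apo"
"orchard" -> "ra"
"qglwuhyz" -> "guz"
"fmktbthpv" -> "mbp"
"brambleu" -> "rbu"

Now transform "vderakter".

dae

The transformation: keep one character in every 3, starting at position 2 (positions 2nd, 5th, 8th, ...).
On "vderakter" that produces "dae".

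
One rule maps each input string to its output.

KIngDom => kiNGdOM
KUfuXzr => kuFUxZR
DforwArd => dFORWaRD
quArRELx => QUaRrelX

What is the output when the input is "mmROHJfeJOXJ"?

The pattern: flip the case of every letter.
On "mmROHJfeJOXJ" that produces "MMrohjFEjoxj".

MMrohjFEjoxj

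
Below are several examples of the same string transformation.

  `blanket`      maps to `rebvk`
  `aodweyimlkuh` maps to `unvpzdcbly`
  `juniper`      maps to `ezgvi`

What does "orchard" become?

tyriu

Each output is the input with this applied: shift every letter 9 places backward in the alphabet (wrapping around), then delete the first 2 characters.
Applying both steps to "orchard": "fityriu", then "tyriu".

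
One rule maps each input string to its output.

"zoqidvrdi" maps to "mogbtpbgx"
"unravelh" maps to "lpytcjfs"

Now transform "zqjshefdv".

Looking at the pairs, the operation is to shift every letter 2 places backward in the alphabet (wrapping around), then move the first character to the end.
"zqjshefdv" → "xohqfcdbt" → "ohqfcdbtx".

ohqfcdbtx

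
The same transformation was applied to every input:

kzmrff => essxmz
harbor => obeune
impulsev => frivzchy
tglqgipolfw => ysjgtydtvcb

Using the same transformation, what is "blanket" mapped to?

The pattern: move the last 3 characters to the front (rotate right by 3), then shift every letter 13 places forward in the alphabet (wrapping around) — i.e. ROT13.
Starting from "blanket": after the first operation, "ketblan"; after the second, "xrgoyna".

xrgoyna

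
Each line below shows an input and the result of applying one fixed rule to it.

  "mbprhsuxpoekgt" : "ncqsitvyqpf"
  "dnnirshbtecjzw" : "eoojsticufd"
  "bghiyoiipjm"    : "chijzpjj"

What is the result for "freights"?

gsfjh

The pattern: shift every letter 1 place forward in the alphabet (wrapping around), then delete the last 3 characters.
For "freights", step one produces "gsfjhiut"; step two turns that into "gsfjh".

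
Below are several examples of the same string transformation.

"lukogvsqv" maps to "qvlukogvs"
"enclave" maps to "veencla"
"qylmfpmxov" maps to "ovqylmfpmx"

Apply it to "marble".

lemarb

Looking at the pairs, the operation is to move the last 2 characters to the front (rotate right by 2).
So "marble" becomes "lemarb".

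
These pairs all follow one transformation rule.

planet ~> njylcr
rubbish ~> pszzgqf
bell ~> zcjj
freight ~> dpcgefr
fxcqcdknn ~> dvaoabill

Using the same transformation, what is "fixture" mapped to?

The rule is to shift every letter 2 places backward in the alphabet (wrapping around).
Doing the same to "fixture": "dgvrspc".

dgvrspc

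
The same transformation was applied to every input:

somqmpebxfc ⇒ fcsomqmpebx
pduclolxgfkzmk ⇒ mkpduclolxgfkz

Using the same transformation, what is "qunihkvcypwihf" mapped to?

In each case the input is transformed by: move the last 2 characters to the front (rotate right by 2).
"qunihkvcypwihf" → "hfqunihkvcypwi".

hfqunihkvcypwi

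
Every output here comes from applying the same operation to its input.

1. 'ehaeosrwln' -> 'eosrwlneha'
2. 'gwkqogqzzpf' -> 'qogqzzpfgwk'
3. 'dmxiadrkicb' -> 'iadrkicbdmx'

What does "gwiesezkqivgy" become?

The rule is to move the first 3 characters to the end (rotate left by 3).
Doing the same to "gwiesezkqivgy": "esezkqivgygwi".

esezkqivgygwi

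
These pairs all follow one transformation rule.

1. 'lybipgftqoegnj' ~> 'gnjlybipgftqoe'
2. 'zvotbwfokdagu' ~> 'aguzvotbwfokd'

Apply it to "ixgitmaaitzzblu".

bluixgitmaaitzz

The transformation: move the last 3 characters to the front (rotate right by 3).
For "ixgitmaaitzzblu" the result is "bluixgitmaaitzz".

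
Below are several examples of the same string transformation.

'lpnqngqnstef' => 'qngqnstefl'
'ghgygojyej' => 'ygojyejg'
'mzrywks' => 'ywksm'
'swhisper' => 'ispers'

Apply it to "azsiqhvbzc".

iqhvbzca

The rule is to move the first character to the end, then delete the first 2 characters.
Applying both steps to "azsiqhvbzc": "zsiqhvbzca", then "iqhvbzca".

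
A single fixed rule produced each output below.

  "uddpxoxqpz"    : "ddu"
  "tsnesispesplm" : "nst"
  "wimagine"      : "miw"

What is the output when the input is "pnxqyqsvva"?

xnp

Each output is the input with this applied: reverse the string, then keep only the last 3 characters.
Applying both steps to "pnxqyqsvva": "avvsqyqxnp", then "xnp".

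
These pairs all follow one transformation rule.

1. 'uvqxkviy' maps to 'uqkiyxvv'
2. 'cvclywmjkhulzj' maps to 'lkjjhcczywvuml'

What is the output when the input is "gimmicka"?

igcammki

Rule — sort the characters into reverse alphabetical order, then swap the front and back halves of the string.
For "gimmicka", step one produces "mmkiigca"; step two turns that into "igcammki".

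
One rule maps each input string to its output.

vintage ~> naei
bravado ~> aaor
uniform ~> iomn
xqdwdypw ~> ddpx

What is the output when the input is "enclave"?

The pattern: move the first 2 characters to the end (rotate left by 2), then keep every other character starting from the first (positions 1st, 3rd, 5th, ...).
"enclave" → "claveen" → "caen".

caen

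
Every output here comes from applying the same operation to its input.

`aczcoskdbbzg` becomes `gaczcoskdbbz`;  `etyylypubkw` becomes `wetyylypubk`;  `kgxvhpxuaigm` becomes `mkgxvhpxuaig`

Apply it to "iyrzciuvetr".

riyrzciuvet

Looking at the pairs, the operation is to move the last character to the front.
On "iyrzciuvetr" that produces "riyrzciuvet".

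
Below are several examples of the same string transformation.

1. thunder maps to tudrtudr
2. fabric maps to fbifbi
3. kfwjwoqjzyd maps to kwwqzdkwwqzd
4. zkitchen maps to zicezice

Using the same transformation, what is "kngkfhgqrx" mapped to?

The rule is to keep every other character starting from the first (positions 1st, 3rd, 5th, ...), then write the whole string twice.
Working it through for "kngkfhgqrx": intermediate "kgfgr", final "kgfgrkgfgr".

kgfgrkgfgr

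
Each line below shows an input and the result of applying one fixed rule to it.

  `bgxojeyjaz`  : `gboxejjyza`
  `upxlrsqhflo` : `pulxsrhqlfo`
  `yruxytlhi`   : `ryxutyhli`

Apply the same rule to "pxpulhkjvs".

xpuphljksv

The transformation: swap each adjacent pair of characters (1↔2, 3↔4, ...).
"pxpulhkjvs" → "xpuphljksv".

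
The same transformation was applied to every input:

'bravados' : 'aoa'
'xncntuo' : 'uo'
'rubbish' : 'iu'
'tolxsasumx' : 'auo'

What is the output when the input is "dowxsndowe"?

The transformation: move the first 3 characters to the end (rotate left by 3), then keep only the vowels.
Starting from "dowxsndowe": after the first operation, "xsndowedow"; after the second, "oeo".

oeo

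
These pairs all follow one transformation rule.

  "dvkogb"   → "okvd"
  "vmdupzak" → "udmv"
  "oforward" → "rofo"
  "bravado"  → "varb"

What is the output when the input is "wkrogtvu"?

What's happening: reverse the string, then keep only the last 4 characters.
On "wkrogtvu": the first step gives "uvtgorkw", and the second then gives "orkw".

orkw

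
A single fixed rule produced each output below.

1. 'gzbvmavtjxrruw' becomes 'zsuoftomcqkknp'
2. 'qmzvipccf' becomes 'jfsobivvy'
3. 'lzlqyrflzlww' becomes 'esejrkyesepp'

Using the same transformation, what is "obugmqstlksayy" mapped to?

hunzfjlmedltrr

In each case the input is transformed by: shift every letter 7 places backward in the alphabet (wrapping around).
Doing the same to "obugmqstlksayy": "hunzfjlmedltrr".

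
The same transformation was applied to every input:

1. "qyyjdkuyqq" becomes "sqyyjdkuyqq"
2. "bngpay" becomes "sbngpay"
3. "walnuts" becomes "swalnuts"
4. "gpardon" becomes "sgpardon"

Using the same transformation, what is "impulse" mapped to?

simpulse

Each output is the input with this applied: prepend "s".
So "impulse" becomes "simpulse".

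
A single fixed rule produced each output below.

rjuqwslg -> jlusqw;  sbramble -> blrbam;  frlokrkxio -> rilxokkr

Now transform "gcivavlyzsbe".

The rule is to take characters alternately from the front and the back (1st, last, 2nd, 2nd-last, ...), then delete the first 2 characters.
Working it through for "gcivavlyzsbe": intermediate "gecbisvzayvl", final "cbisvzayvl".

cbisvzayvl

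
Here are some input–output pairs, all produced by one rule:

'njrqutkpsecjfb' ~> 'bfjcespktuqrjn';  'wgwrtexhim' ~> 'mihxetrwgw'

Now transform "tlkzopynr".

rnypozklt

In each case the input is transformed by: reverse the string.
So "tlkzopynr" becomes "rnypozklt".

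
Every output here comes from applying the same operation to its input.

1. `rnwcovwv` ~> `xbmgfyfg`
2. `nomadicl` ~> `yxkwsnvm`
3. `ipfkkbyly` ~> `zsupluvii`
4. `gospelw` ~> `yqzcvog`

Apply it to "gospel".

yqzcvo

The pattern: swap each adjacent pair of characters (1↔2, 3↔4, ...), then shift every letter 10 places forward in the alphabet (wrapping around).
For "gospel" the result is "yqzcvo".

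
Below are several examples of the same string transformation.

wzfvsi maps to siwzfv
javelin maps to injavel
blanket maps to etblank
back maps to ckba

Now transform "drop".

Rule — move the last 2 characters to the front (rotate right by 2).
Doing the same to "drop": "opdr".

opdr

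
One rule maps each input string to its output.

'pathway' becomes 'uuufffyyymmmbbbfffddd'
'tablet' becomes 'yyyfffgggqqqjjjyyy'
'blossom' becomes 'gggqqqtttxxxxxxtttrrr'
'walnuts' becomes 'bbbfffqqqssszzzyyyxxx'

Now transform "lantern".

The transformation: shift every letter 5 places forward in the alphabet (wrapping around), then repeat every character 3 times.
Applying that to "lantern" gives "qqqfffsssyyyjjjwwwsss".

qqqfffsssyyyjjjwwwsss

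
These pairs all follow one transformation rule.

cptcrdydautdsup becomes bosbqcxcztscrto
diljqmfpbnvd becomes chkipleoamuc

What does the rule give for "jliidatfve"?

ikhhczseud

In each case the input is transformed by: shift every letter 1 place backward in the alphabet (wrapping around).
So "jliidatfve" becomes "ikhhczseud".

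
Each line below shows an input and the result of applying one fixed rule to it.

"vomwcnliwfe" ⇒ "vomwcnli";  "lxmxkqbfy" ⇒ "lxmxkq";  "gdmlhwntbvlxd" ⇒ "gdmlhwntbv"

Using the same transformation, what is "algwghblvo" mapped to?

algwghb

In each case the input is transformed by: delete the last 3 characters.
For "algwghblvo" the result is "algwghb".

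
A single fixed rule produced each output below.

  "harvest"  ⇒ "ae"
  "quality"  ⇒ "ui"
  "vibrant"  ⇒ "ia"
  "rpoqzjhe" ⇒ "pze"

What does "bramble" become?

rb

The rule is to keep one character in every 3, starting at position 2 (positions 2nd, 5th, 8th, ...).
Doing the same to "bramble": "rb".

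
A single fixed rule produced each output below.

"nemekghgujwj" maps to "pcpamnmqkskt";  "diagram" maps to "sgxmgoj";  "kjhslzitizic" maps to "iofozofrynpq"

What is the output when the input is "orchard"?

In each case the input is transformed by: reverse the string, then shift every letter 6 places forward in the alphabet (wrapping around).
Applying both steps to "orchard": "drahcro", then "jxgnixu".

jxgnixu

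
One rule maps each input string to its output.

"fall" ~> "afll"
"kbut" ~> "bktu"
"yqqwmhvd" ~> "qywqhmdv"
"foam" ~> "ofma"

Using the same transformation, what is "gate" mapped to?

In each case the input is transformed by: swap each adjacent pair of characters (1↔2, 3↔4, ...).
For "gate" the result is "aget".

aget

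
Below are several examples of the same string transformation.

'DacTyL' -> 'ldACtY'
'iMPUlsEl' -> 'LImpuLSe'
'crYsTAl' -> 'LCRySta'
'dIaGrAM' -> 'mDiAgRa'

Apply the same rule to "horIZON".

Looking at the pairs, the operation is to flip the case of every letter, then move the last character to the front.
Applying both steps to "horIZON": "HORizon", then "nHORizo".

nHORizo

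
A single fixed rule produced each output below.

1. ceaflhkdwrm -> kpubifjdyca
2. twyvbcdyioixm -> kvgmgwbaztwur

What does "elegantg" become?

Looking at the pairs, the operation is to reverse the string, then shift every letter 2 places backward in the alphabet (wrapping around).
Applying both steps to "elegantg": "gtnagele", then "erlyecjc".

erlyecjc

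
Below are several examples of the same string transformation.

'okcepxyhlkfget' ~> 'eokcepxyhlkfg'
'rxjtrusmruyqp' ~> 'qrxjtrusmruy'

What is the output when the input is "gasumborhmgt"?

ggasumborhm

The rule is to delete the last character, then move the last character to the front.
On "gasumborhmgt": the first step gives "gasumborhmg", and the second then gives "ggasumborhm".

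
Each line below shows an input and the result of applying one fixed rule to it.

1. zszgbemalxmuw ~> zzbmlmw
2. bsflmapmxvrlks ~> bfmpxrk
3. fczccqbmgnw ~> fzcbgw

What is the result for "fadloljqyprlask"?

fdojyrak

Looking at the pairs, the operation is to keep every other character starting from the first (positions 1st, 3rd, 5th, ...).
Doing the same to "fadloljqyprlask": "fdojyrak".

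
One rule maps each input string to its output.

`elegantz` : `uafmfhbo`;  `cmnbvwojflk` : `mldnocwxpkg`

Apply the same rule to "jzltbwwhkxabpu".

The rule is to shift every letter 1 place forward in the alphabet (wrapping around), then move the last 2 characters to the front (rotate right by 2).
So "jzltbwwhkxabpu" becomes "qvkamucxxilybc".

qvkamucxxilybc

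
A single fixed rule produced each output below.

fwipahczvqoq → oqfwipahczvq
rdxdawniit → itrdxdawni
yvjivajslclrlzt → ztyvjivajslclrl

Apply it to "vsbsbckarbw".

The pattern: move the last 2 characters to the front (rotate right by 2).
On "vsbsbckarbw" that produces "bwvsbsbckar".

bwvsbsbckar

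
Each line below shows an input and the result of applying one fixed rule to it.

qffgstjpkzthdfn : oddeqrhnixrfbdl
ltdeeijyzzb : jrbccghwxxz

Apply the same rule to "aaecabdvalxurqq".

yycayzbtyjvspoo

The pattern: shift every letter 2 places backward in the alphabet (wrapping around).
For "aaecabdvalxurqq" the result is "yycayzbtyjvspoo".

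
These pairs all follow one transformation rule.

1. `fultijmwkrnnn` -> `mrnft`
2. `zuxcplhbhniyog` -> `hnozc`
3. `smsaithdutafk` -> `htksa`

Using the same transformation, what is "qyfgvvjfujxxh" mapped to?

The rule is to keep one character in every 3, starting at position 1 (positions 1st, 4th, 7th, ...), then move the last 3 characters to the front (rotate right by 3).
For "qyfgvvjfujxxh", step one produces "qgjjh"; step two turns that into "jjhqg".

jjhqg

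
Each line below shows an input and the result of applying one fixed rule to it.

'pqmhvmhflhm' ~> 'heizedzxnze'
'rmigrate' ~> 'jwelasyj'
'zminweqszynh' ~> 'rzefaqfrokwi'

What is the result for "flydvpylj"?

The rule is to shift every letter 8 places backward in the alphabet (wrapping around), then take characters alternately from the front and the back (1st, last, 2nd, 2nd-last, ...).
For "flydvpylj", step one produces "xdqvnhqdb"; step two turns that into "xbddqqvhn".

xbddqqvhn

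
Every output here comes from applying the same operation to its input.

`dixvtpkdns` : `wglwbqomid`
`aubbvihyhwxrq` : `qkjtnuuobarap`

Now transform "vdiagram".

Each output is the input with this applied: move the last 3 characters to the front (rotate right by 3), then shift every letter 7 places backward in the alphabet (wrapping around).
Working it through for "vdiagram": intermediate "ramvdiag", final "ktfowbtz".

ktfowbtz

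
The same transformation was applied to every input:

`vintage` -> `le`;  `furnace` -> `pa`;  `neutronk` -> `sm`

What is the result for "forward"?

Looking at the pairs, the operation is to keep one character in every 3, starting at position 3 (positions 3rd, 6th, 9th, ...), then shift every letter 2 places backward in the alphabet (wrapping around).
Starting from "forward": after the first operation, "rr"; after the second, "pp".

pp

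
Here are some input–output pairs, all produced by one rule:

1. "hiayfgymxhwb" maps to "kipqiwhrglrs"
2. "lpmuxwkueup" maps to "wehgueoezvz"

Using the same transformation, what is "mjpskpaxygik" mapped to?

What's happening: move the first 2 characters to the end (rotate left by 2), then shift every letter 10 places forward in the alphabet (wrapping around).
So "mjpskpaxygik" becomes "zcuzkhiqsuwt".

zcuzkhiqsuwt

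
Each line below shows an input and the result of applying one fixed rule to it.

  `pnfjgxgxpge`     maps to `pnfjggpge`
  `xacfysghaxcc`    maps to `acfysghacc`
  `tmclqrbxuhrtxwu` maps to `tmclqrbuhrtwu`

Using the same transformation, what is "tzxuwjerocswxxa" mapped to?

tzuwjerocswa

The transformation: remove every "x".
For "tzxuwjerocswxxa" the result is "tzuwjerocswa".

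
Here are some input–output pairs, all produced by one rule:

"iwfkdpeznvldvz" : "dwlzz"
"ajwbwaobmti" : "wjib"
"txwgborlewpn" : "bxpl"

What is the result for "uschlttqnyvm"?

The pattern: keep one character in every 3, starting at position 2 (positions 2nd, 5th, 8th, ...), then swap each adjacent pair of characters (1↔2, 3↔4, ...).
Working it through for "uschlttqnyvm": intermediate "slqv", final "lsvq".

lsvq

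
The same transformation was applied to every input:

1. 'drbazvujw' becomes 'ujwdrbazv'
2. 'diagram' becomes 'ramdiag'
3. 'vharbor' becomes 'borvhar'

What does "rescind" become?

Each output is the input with this applied: move the last 3 characters to the front (rotate right by 3).
Applying that to "rescind" gives "indresc".

indresc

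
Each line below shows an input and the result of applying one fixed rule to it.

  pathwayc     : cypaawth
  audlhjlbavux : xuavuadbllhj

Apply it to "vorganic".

civnoarg

What's happening: move the last character to the front, then take characters alternately from the front and the back (1st, last, 2nd, 2nd-last, ...).
On "vorganic": the first step gives "cvorgani", and the second then gives "civnoarg".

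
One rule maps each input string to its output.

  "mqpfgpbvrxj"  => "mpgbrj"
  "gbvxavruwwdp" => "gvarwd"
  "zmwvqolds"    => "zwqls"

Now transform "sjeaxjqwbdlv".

The transformation: keep every other character starting from the first (positions 1st, 3rd, 5th, ...).
"sjeaxjqwbdlv" → "sexqbl".

sexqbl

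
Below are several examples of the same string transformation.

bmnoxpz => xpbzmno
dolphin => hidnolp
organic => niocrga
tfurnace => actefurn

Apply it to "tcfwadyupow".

In each case the input is transformed by: swap the first and last characters, then move the last 3 characters to the front (rotate right by 3).
For "tcfwadyupow", step one produces "wcfwadyupot"; step two turns that into "potwcfwadyu".

potwcfwadyu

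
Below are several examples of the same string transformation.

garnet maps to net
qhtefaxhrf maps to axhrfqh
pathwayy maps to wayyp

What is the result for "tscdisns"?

The pattern: swap the front and back halves of the string, then delete the last 3 characters.
On "tscdisns": the first step gives "isnstscd", and the second then gives "isnst".

isnst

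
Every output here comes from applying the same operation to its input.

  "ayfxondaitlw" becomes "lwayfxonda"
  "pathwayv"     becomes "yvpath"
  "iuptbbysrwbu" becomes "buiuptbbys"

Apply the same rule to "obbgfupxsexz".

The rule is to move the last 2 characters to the front (rotate right by 2), then delete the last 2 characters.
For "obbgfupxsexz", step one produces "xzobbgfupxse"; step two turns that into "xzobbgfupx".

xzobbgfupx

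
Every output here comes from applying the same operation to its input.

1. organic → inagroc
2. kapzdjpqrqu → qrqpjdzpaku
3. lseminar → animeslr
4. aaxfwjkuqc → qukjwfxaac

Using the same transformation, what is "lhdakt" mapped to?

What's happening: move the last character to the front, then reverse the string.
"lhdakt" → "tlhdak" → "kadhlt".

kadhlt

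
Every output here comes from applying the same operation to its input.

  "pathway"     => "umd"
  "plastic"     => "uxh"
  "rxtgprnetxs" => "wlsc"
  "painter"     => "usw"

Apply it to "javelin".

The transformation: shift every letter 5 places forward in the alphabet (wrapping around), then keep one character in every 3, starting at position 1 (positions 1st, 4th, 7th, ...).
For "javelin", step one produces "ofajqns"; step two turns that into "ojs".

ojs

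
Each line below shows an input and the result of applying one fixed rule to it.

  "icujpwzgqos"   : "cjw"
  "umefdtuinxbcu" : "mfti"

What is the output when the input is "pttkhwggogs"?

The rule is to keep every other character starting from the second (positions 2nd, 4th, 6th, ...), then delete the last 2 characters.
Applying both steps to "pttkhwggogs": "tkwgg", then "tkw".

tkw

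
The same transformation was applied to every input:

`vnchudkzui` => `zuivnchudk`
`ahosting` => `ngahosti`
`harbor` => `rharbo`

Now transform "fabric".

Looking at the pairs, the operation is to swap the front and back halves of the string, then move the first 2 characters to the end (rotate left by 2).
On "fabric": the first step gives "ricfab", and the second then gives "cfabri".
(Check on "vnchudkzui": → "dkzuivnchu" → "zuivnchudk" ✓)

cfabri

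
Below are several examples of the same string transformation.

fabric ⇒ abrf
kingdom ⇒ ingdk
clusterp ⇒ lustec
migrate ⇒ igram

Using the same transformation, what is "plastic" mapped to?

lastp

The rule is to delete the last 2 characters, then move the first character to the end.
Starting from "plastic": after the first operation, "plast"; after the second, "lastp".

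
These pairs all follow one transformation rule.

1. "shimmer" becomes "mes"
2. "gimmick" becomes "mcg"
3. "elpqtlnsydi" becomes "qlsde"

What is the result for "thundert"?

neth

The rule is to move the first 2 characters to the end (rotate left by 2), then keep every other character starting from the second (positions 2nd, 4th, 6th, ...).
Applying both steps to "thundert": "undertth", then "neth".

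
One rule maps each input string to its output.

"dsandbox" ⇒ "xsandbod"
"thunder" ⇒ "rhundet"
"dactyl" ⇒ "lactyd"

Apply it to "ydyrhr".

The rule is to swap the first and last characters.
On "ydyrhr" that produces "rdyrhy".

rdyrhy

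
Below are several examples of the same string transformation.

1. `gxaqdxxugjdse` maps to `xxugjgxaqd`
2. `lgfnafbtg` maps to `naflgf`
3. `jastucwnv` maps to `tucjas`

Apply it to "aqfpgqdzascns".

The pattern: delete the last 3 characters, then swap the front and back halves of the string.
"aqfpgqdzascns" → "aqfpgqdzas" → "qdzasaqfpg".

qdzasaqfpg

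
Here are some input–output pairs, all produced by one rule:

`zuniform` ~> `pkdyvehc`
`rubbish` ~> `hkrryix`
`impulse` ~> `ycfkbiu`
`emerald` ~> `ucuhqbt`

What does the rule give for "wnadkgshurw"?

Rule — shift every letter 10 places backward in the alphabet (wrapping around).
"wnadkgshurw" → "mdqtawixkhm".

mdqtawixkhm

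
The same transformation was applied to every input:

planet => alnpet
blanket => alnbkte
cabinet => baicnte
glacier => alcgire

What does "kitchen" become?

tickhne

Each output is the input with this applied: move the first 2 characters to the end (rotate left by 2), then take characters alternately from the front and the back (1st, last, 2nd, 2nd-last, ...).
Starting from "kitchen": after the first operation, "tchenki"; after the second, "tickhne".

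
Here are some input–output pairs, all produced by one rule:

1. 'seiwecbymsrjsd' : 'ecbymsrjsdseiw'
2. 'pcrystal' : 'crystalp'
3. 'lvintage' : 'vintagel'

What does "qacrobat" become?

acrobatq

The transformation: swap the front and back halves of the string, then move the last 3 characters to the front (rotate right by 3).
For "qacrobat", step one produces "obatqacr"; step two turns that into "acrobatq".
(Check on "lvintage": → "tagelvin" → "vintagel" ✓)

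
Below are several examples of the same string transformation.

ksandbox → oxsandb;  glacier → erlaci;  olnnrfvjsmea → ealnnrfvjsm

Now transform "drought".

htroug

The rule is to delete the first character, then move the last 2 characters to the front (rotate right by 2).
On "drought": the first step gives "rought", and the second then gives "htroug".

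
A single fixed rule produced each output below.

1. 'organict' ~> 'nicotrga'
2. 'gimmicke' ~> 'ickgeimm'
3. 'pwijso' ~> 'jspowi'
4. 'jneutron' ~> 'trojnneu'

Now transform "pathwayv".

The pattern: swap the first and last characters, then swap the front and back halves of the string.
"pathwayv" → "waypvath".

waypvath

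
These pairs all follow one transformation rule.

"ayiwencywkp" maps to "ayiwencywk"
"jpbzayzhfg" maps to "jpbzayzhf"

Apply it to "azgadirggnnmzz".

Each output is the input with this applied: delete the last character.
So "azgadirggnnmzz" becomes "azgadirggnnmz".

azgadirggnnmz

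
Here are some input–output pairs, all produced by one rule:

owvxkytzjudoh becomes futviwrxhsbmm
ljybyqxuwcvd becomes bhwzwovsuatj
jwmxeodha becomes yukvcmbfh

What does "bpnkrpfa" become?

Each output is the input with this applied: shift every letter 2 places backward in the alphabet (wrapping around), then swap the first and last characters.
"bpnkrpfa" → "znlipndy" → "ynlipndz".

ynlipndz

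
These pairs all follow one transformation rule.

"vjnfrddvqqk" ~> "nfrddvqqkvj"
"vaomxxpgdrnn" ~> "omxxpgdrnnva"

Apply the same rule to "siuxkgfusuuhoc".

Rule — move the first 2 characters to the end (rotate left by 2).
For "siuxkgfusuuhoc" the result is "uxkgfusuuhocsi".

uxkgfusuuhocsi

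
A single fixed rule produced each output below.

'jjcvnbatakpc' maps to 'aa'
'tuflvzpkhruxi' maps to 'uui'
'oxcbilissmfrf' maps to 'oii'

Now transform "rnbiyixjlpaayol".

iiaao

The rule is to keep only the vowels.
Doing the same to "rnbiyixjlpaayol": "iiaao".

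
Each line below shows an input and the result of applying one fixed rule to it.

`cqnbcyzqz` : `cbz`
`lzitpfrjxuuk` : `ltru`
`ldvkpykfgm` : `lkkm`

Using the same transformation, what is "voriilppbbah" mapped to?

Looking at the pairs, the operation is to keep one character in every 3, starting at position 1 (positions 1st, 4th, 7th, ...).
Applying that to "voriilppbbah" gives "vipb".

vipb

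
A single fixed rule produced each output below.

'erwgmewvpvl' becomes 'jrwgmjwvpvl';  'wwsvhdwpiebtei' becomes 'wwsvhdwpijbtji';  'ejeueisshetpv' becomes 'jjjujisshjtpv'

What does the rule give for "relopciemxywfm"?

What's happening: replace every "e" with "j".
For "relopciemxywfm" the result is "rjlopcijmxywfm".

rjlopcijmxywfm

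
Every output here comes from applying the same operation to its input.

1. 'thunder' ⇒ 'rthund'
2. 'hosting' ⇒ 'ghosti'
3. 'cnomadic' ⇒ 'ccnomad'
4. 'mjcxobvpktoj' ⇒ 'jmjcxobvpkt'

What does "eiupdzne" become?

eeiupdz

Rule — move the last character to the front, then delete the last character.
On "eiupdzne": the first step gives "eeiupdzn", and the second then gives "eeiupdz".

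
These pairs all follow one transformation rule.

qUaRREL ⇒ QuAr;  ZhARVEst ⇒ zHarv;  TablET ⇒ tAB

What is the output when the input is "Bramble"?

bRAM

Each output is the input with this applied: flip the case of every letter, then delete the last 3 characters.
On "Bramble" that produces "bRAM".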